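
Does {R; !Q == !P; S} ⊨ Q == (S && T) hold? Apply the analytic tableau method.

No

Initial set: {R; (!Q == !P); S; !(Q == (S && T))}.
(!Q == !P): β-rule — branch into !Q, !P  //  !!Q, !!P.
  branch 1 (add !Q, !P):
    !(Q == (S && T)): β-rule — branch into Q, !(S && T)  //  !Q, (S && T).
      branch 1.1 (add Q, !(S && T)):
        × closes — contains both Q and !Q.
      branch 1.2 (add !Q, (S && T)):
        (S && T): α-rule — add S, T.
        ○ open, literals {P=F, Q=F, R=T, S=T, T=T}.
  branch 2 (add !!Q, !!P):
    !(Q == (S && T)): β-rule — branch into Q, !(S && T)  //  !Q, (S && T).
      branch 2.1 (add Q, !(S && T)):
        !(S && T): β-rule — branch into !S  //  !T.
          branch 2.1.1 (add !S):
            × closes — contains both S and !S.
          branch 2.1.2 (add !T):
            ○ open, literals {P=T, Q=T, R=T, S=T, T=F}.
      branch 2.2 (add !Q, (S && T)):
        × closes — contains both Q and !Q.
3 branches closed, 2 open.
An open branch gives a countermodel: P=F, Q=F, R=T, S=T, T=T (unmentioned atoms arbitrary); the premises hold there but the conclusion fails.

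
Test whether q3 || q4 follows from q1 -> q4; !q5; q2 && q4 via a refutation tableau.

Yes

Initial set: {(q1 -> q4); !q5; (q2 && q4); !(q3 || q4)}.
(q2 && q4): α-rule — add q2, q4.
!(q3 || q4): α-rule — add !q3, !q4.
× closes — contains both q4 and !q4.
All 1 branch closes.
Every branch closed, so the premises entail the conclusion.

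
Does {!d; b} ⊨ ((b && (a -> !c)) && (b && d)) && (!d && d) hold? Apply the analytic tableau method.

No

Initial set: {T !d; T b; F (((b && (a -> !c)) && (b && d)) && (!d && d))}.
F (((b && (a -> !c)) && (b && d)) && (!d && d)): β-rule — branch into F ((b && (a -> !c)) && (b && d))  //  F (!d && d).
  branch 1 (add F ((b && (a -> !c)) && (b && d))):
    F ((b && (a -> !c)) && (b && d)): β-rule — branch into F (b && (a -> !c))  //  F (b && d).
      branch 1.1 (add F (b && (a -> !c))):
        F (b && (a -> !c)): β-rule — branch into F b  //  F (a -> !c).
          branch 1.1.1 (add F b):
            × closes — contains both b and !b.
          branch 1.1.2 (add F (a -> !c)):
            F (a -> !c): α-rule — add T a, F !c.
            ○ open, literals {a=1, b=1, c=1, d=0}.
      branch 1.2 (add F (b && d)):
        F (b && d): β-rule — branch into F b  //  F d.
          branch 1.2.1 (add F b):
            × closes — contains both b and !b.
          branch 1.2.2 (add F d):
            ○ open, literals {b=1, d=0}.
  branch 2 (add F (!d && d)):
    F (!d && d): β-rule — branch into F !d  //  F d.
      branch 2.1 (add F !d):
        × closes — contains both d and !d.
      branch 2.2 (add F d):
        ○ open, literals {b=1, d=0}.
3 branches closed, 3 open.
An open branch gives a countermodel: a=1, b=1, c=1, d=0 (unmentioned atoms arbitrary); the premises hold there but the conclusion fails.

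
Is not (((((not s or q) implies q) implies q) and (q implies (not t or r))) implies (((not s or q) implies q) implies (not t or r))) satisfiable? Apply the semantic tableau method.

Initial set: {not (((((not s or q) implies q) implies q) and (q implies (not t or r))) implies (((not s or q) implies q) implies (not t or r)))}.
not (((((not s or q) implies q) implies q) and (q implies (not t or r))) implies (((not s or q) implies q) implies (not t or r))): α-rule — add ((((not s or q) implies q) implies q) and (q implies (not t or r))), not (((not s or q) implies q) implies (not t or r)).
((((not s or q) implies q) implies q) and (q implies (not t or r))): α-rule — add (((not s or q) implies q) implies q), (q implies (not t or r)).
not (((not s or q) implies q) implies (not t or r)): α-rule — add ((not s or q) implies q), not (not t or r).
not (not t or r): α-rule — add not not t, not r.
(((not s or q) implies q) implies q): β-rule — branch into not ((not s or q) implies q)  //  q.
  branch 1 (add not ((not s or q) implies q)):
    not ((not s or q) implies q): α-rule — add (not s or q), not q.
    (q implies (not t or r)): β-rule — branch into not q  //  (not t or r).
      branch 1.1 (add not q):
        ((not s or q) implies q): β-rule — branch into not (not s or q)  //  q.
          branch 1.1.1 (add not (not s or q)):
            not (not s or q): α-rule — add not not s, not q.
            (not s or q): β-rule — branch into not s  //  q.
              branch 1.1.1.1 (add not s):
                × closes — contains both s and not s.
              branch 1.1.1.2 (add q):
                × closes — contains both q and not q.
          branch 1.1.2 (add q):
            × closes — contains both q and not q.
      branch 1.2 (add (not t or r)):
        ((not s or q) implies q): β-rule — branch into not (not s or q)  //  q.
          branch 1.2.1 (add not (not s or q)):
            not (not s or q): α-rule — add not not s, not q.
            (not s or q): β-rule — branch into not s  //  q.
              branch 1.2.1.1 (add not s):
                × closes — contains both s and not s.
              branch 1.2.1.2 (add q):
                × closes — contains both q and not q.
          branch 1.2.2 (add q):
            × closes — contains both q and not q.
  branch 2 (add q):
    (q implies (not t or r)): β-rule — branch into not q  //  (not t or r).
      branch 2.1 (add not q):
        × closes — contains both q and not q.
      branch 2.2 (add (not t or r)):
        ((not s or q) implies q): β-rule — branch into not (not s or q)  //  q.
          branch 2.2.1 (add not (not s or q)):
            not (not s or q): α-rule — add not not s, not q.
            × closes — contains both q and not q.
          branch 2.2.2 (add q):
            (not t or r): β-rule — branch into not t  //  r.
              branch 2.2.2.1 (add not t):
                × closes — contains both t and not t.
              branch 2.2.2.2 (add r):
                × closes — contains both r and not r.
All 10 branches close.
Every branch closed; the formula is unsatisfiable.

Unsatisfiable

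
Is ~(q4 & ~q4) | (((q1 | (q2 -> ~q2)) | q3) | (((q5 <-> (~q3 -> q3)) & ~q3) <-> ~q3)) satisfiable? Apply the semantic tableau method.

Initial set: {(~(q4 & ~q4) | (((q1 | (q2 -> ~q2)) | q3) | (((q5 <-> (~q3 -> q3)) & ~q3) <-> ~q3)))}.
(~(q4 & ~q4) | (((q1 | (q2 -> ~q2)) | q3) | (((q5 <-> (~q3 -> q3)) & ~q3) <-> ~q3))): β-rule — branch into ~(q4 & ~q4)  //  (((q1 | (q2 -> ~q2)) | q3) | (((q5 <-> (~q3 -> q3)) & ~q3) <-> ~q3)).
  branch 1 (add ~(q4 & ~q4)):
    ~(q4 & ~q4): β-rule — branch into ~q4  //  ~~q4.
      branch 1.1 (add ~q4):
        ○ open, literals {q4=false}.
      branch 1.2 (add ~~q4):
        ○ open, literals {q4=true}.
  branch 2 (add (((q1 | (q2 -> ~q2)) | q3) | (((q5 <-> (~q3 -> q3)) & ~q3) <-> ~q3))):
    (((q1 | (q2 -> ~q2)) | q3) | (((q5 <-> (~q3 -> q3)) & ~q3) <-> ~q3)): β-rule — branch into ((q1 | (q2 -> ~q2)) | q3)  //  (((q5 <-> (~q3 -> q3)) & ~q3) <-> ~q3).
      branch 2.1 (add ((q1 | (q2 -> ~q2)) | q3)):
        ((q1 | (q2 -> ~q2)) | q3): β-rule — branch into (q1 | (q2 -> ~q2))  //  q3.
          branch 2.1.1 (add (q1 | (q2 -> ~q2))):
            (q1 | (q2 -> ~q2)): β-rule — branch into q1  //  (q2 -> ~q2).
              branch 2.1.1.1 (add q1):
                ○ open, literals {q1=true}.
              branch 2.1.1.2 (add (q2 -> ~q2)):
                (q2 -> ~q2): β-rule — branch into ~q2  //  ~q2.
                  branch 2.1.1.2.1 (add ~q2):
                    ○ open, literals {q2=false}.
                  branch 2.1.1.2.2 (add ~q2):
                    ○ open, literals {q2=false}.
          branch 2.1.2 (add q3):
            ○ open, literals {q3=true}.
      branch 2.2 (add (((q5 <-> (~q3 -> q3)) & ~q3) <-> ~q3)):
        (((q5 <-> (~q3 -> q3)) & ~q3) <-> ~q3): β-rule — branch into ((q5 <-> (~q3 -> q3)) & ~q3), ~q3  //  ~((q5 <-> (~q3 -> q3)) & ~q3), ~~q3.
          branch 2.2.1 (add ((q5 <-> (~q3 -> q3)) & ~q3), ~q3):
            ((q5 <-> (~q3 -> q3)) & ~q3): α-rule — add (q5 <-> (~q3 -> q3)), ~q3.
            (q5 <-> (~q3 -> q3)): β-rule — branch into q5, (~q3 -> q3)  //  ~q5, ~(~q3 -> q3).
              branch 2.2.1.1 (add q5, (~q3 -> q3)):
                (~q3 -> q3): β-rule — branch into ~~q3  //  q3.
                  branch 2.2.1.1.1 (add ~~q3):
                    × closes — contains both q3 and ~q3.
                  branch 2.2.1.1.2 (add q3):
                    × closes — contains both q3 and ~q3.
              branch 2.2.1.2 (add ~q5, ~(~q3 -> q3)):
                ~(~q3 -> q3): α-rule — add ~q3, ~q3.
                ○ open, literals {q3=false, q5=false}.
          branch 2.2.2 (add ~((q5 <-> (~q3 -> q3)) & ~q3), ~~q3):
            ~((q5 <-> (~q3 -> q3)) & ~q3): β-rule — branch into ~(q5 <-> (~q3 -> q3))  //  ~~q3.
              branch 2.2.2.1 (add ~(q5 <-> (~q3 -> q3))):
                ~(q5 <-> (~q3 -> q3)): β-rule — branch into q5, ~(~q3 -> q3)  //  ~q5, (~q3 -> q3).
                  branch 2.2.2.1.1 (add q5, ~(~q3 -> q3)):
                    ~(~q3 -> q3): α-rule — add ~q3, ~q3.
                    × closes — contains both q3 and ~q3.
                  branch 2.2.2.1.2 (add ~q5, (~q3 -> q3)):
                    (~q3 -> q3): β-rule — branch into ~~q3  //  q3.
                      branch 2.2.2.1.2.1 (add ~~q3):
                        ○ open, literals {q3=true, q5=false}.
                      branch 2.2.2.1.2.2 (add q3):
                        ○ open, literals {q3=true, q5=false}.
              branch 2.2.2.2 (add ~~q3):
                ○ open, literals {q3=true}.
3 branches closed, 10 open.
An open branch gives a satisfying assignment: q4=false.

Satisfiable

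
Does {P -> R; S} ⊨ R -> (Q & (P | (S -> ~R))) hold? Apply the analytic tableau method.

No

Initial set: {(P -> R); S; ~(R -> (Q & (P | (S -> ~R))))}.
~(R -> (Q & (P | (S -> ~R)))): α-rule — add R, ~(Q & (P | (S -> ~R))).
(P -> R): β-rule — branch into ~P  //  R.
  branch 1 (add ~P):
    ~(Q & (P | (S -> ~R))): β-rule — branch into ~Q  //  ~(P | (S -> ~R)).
      branch 1.1 (add ~Q):
        ○ open, literals {P=false, Q=false, R=true, S=true}.
      branch 1.2 (add ~(P | (S -> ~R))):
        ~(P | (S -> ~R)): α-rule — add ~P, ~(S -> ~R).
        ~(S -> ~R): α-rule — add S, ~~R.
        ○ open, literals {P=false, R=true, S=true}.
  branch 2 (add R):
    ~(Q & (P | (S -> ~R))): β-rule — branch into ~Q  //  ~(P | (S -> ~R)).
      branch 2.1 (add ~Q):
        ○ open, literals {Q=false, R=true, S=true}.
      branch 2.2 (add ~(P | (S -> ~R))):
        ~(P | (S -> ~R)): α-rule — add ~P, ~(S -> ~R).
        ~(S -> ~R): α-rule — add S, ~~R.
        ○ open, literals {P=false, R=true, S=true}.
0 branches closed, 4 open.
An open branch gives a countermodel: P=false, Q=false, R=true, S=true (unmentioned atoms arbitrary); the premises hold there but the conclusion fails.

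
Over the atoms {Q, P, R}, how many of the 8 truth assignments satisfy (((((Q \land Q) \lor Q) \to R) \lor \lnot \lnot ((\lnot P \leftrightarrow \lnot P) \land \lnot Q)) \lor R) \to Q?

4

Initial set: {((((((Q \land Q) \lor Q) \to R) \lor \lnot \lnot ((\lnot P \leftrightarrow \lnot P) \land \lnot Q)) \lor R) \to Q)}.
((((((Q \land Q) \lor Q) \to R) \lor \lnot \lnot ((\lnot P \leftrightarrow \lnot P) \land \lnot Q)) \lor R) \to Q): β-rule — branch into \lnot (((((Q \land Q) \lor Q) \to R) \lor \lnot \lnot ((\lnot P \leftrightarrow \lnot P) \land \lnot Q)) \lor R)  //  Q.
  branch 1 (add \lnot (((((Q \land Q) \lor Q) \to R) \lor \lnot \lnot ((\lnot P \leftrightarrow \lnot P) \land \lnot Q)) \lor R)):
    \lnot (((((Q \land Q) \lor Q) \to R) \lor \lnot \lnot ((\lnot P \leftrightarrow \lnot P) \land \lnot Q)) \lor R): α-rule — add \lnot ((((Q \land Q) \lor Q) \to R) \lor \lnot \lnot ((\lnot P \leftrightarrow \lnot P) \land \lnot Q)), \lnot R.
    \lnot ((((Q \land Q) \lor Q) \to R) \lor \lnot \lnot ((\lnot P \leftrightarrow \lnot P) \land \lnot Q)): α-rule — add \lnot (((Q \land Q) \lor Q) \to R), \lnot \lnot \lnot ((\lnot P \leftrightarrow \lnot P) \land \lnot Q).
    \lnot (((Q \land Q) \lor Q) \to R): α-rule — add ((Q \land Q) \lor Q), \lnot R.
    \lnot \lnot \lnot ((\lnot P \leftrightarrow \lnot P) \land \lnot Q): drop double negation, giving \lnot ((\lnot P \leftrightarrow \lnot P) \land \lnot Q).
    ((Q \land Q) \lor Q): β-rule — branch into (Q \land Q)  //  Q.
      branch 1.1 (add (Q \land Q)):
        (Q \land Q): α-rule — add Q, Q.
        \lnot ((\lnot P \leftrightarrow \lnot P) \land \lnot Q): β-rule — branch into \lnot (\lnot P \leftrightarrow \lnot P)  //  \lnot \lnot Q.
          branch 1.1.1 (add \lnot (\lnot P \leftrightarrow \lnot P)):
            \lnot (\lnot P \leftrightarrow \lnot P): β-rule — branch into \lnot P, \lnot \lnot P  //  \lnot \lnot P, \lnot P.
              branch 1.1.1.1 (add \lnot P, \lnot \lnot P):
                × closes — contains both P and \lnot P.
              branch 1.1.1.2 (add \lnot \lnot P, \lnot P):
                × closes — contains both P and \lnot P.
          branch 1.1.2 (add \lnot \lnot Q):
            ○ open, literals {Q=true, R=false}.
      branch 1.2 (add Q):
        \lnot ((\lnot P \leftrightarrow \lnot P) \land \lnot Q): β-rule — branch into \lnot (\lnot P \leftrightarrow \lnot P)  //  \lnot \lnot Q.
          branch 1.2.1 (add \lnot (\lnot P \leftrightarrow \lnot P)):
            \lnot (\lnot P \leftrightarrow \lnot P): β-rule — branch into \lnot P, \lnot \lnot P  //  \lnot \lnot P, \lnot P.
              branch 1.2.1.1 (add \lnot P, \lnot \lnot P):
                × closes — contains both P and \lnot P.
              branch 1.2.1.2 (add \lnot \lnot P, \lnot P):
                × closes — contains both P and \lnot P.
          branch 1.2.2 (add \lnot \lnot Q):
            ○ open, literals {Q=true, R=false}.
  branch 2 (add Q):
    ○ open, literals {Q=true}.
4 branches closed, 3 open.
Each open branch fixes some atoms; the unmentioned ones are free. Counting distinct full assignments: branch {Q=true, R=false} (P) contributes 2 new; branch {Q=true, R=false} (P) contributes 0 new; branch {Q=true} (P, R) contributes 2 new. Total: 4.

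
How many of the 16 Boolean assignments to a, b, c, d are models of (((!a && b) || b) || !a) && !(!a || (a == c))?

2

Initial set: {((((!a && b) || b) || !a) && !(!a || (a == c)))}.
((((!a && b) || b) || !a) && !(!a || (a == c))): α-rule — add (((!a && b) || b) || !a), !(!a || (a == c)).
!(!a || (a == c)): α-rule — add !!a, !(a == c).
(((!a && b) || b) || !a): β-rule — branch into ((!a && b) || b)  //  !a.
  branch 1 (add ((!a && b) || b)):
    !(a == c): β-rule — branch into a, !c  //  !a, c.
      branch 1.1 (add a, !c):
        ((!a && b) || b): β-rule — branch into (!a && b)  //  b.
          branch 1.1.1 (add (!a && b)):
            (!a && b): α-rule — add !a, b.
            × closes — contains both a and !a.
          branch 1.1.2 (add b):
            ○ open, literals {a=1, b=1, c=0}.
      branch 1.2 (add !a, c):
        × closes — contains both a and !a.
  branch 2 (add !a):
    × closes — contains both a and !a.
3 branches closed, 1 open.
Each open branch fixes some atoms; the unmentioned ones are free. Counting distinct full assignments: branch {a=1, b=1, c=0} (d) contributes 2 new. Total: 2.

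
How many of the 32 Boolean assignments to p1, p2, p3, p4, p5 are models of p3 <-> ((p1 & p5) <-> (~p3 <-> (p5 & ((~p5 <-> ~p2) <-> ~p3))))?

8

Initial set: {(p3 <-> ((p1 & p5) <-> (~p3 <-> (p5 & ((~p5 <-> ~p2) <-> ~p3)))))}.
(p3 <-> ((p1 & p5) <-> (~p3 <-> (p5 & ((~p5 <-> ~p2) <-> ~p3))))): β-rule — branch into p3, ((p1 & p5) <-> (~p3 <-> (p5 & ((~p5 <-> ~p2) <-> ~p3))))  //  ~p3, ~((p1 & p5) <-> (~p3 <-> (p5 & ((~p5 <-> ~p2) <-> ~p3)))).
  branch 1 (add p3, ((p1 & p5) <-> (~p3 <-> (p5 & ((~p5 <-> ~p2) <-> ~p3))))):
    ((p1 & p5) <-> (~p3 <-> (p5 & ((~p5 <-> ~p2) <-> ~p3)))): β-rule — branch into (p1 & p5), (~p3 <-> (p5 & ((~p5 <-> ~p2) <-> ~p3)))  //  ~(p1 & p5), ~(~p3 <-> (p5 & ((~p5 <-> ~p2) <-> ~p3))).
      branch 1.1 (add (p1 & p5), (~p3 <-> (p5 & ((~p5 <-> ~p2) <-> ~p3)))):
        (p1 & p5): α-rule — add p1, p5.
        (~p3 <-> (p5 & ((~p5 <-> ~p2) <-> ~p3))): β-rule — branch into ~p3, (p5 & ((~p5 <-> ~p2) <-> ~p3))  //  ~~p3, ~(p5 & ((~p5 <-> ~p2) <-> ~p3)).
          branch 1.1.1 (add ~p3, (p5 & ((~p5 <-> ~p2) <-> ~p3))):
            × closes — contains both p3 and ~p3.
          branch 1.1.2 (add ~~p3, ~(p5 & ((~p5 <-> ~p2) <-> ~p3))):
            ~(p5 & ((~p5 <-> ~p2) <-> ~p3)): β-rule — branch into ~p5  //  ~((~p5 <-> ~p2) <-> ~p3).
              branch 1.1.2.1 (add ~p5):
                × closes — contains both p5 and ~p5.
              branch 1.1.2.2 (add ~((~p5 <-> ~p2) <-> ~p3)):
                ~((~p5 <-> ~p2) <-> ~p3): β-rule — branch into (~p5 <-> ~p2), ~~p3  //  ~(~p5 <-> ~p2), ~p3.
                  branch 1.1.2.2.1 (add (~p5 <-> ~p2), ~~p3):
                    (~p5 <-> ~p2): β-rule — branch into ~p5, ~p2  //  ~~p5, ~~p2.
                      branch 1.1.2.2.1.1 (add ~p5, ~p2):
                        × closes — contains both p5 and ~p5.
                      branch 1.1.2.2.1.2 (add ~~p5, ~~p2):
                        ○ open, literals {p1=true, p2=true, p3=true, p5=true}.
                  branch 1.1.2.2.2 (add ~(~p5 <-> ~p2), ~p3):
                    × closes — contains both p3 and ~p3.
      branch 1.2 (add ~(p1 & p5), ~(~p3 <-> (p5 & ((~p5 <-> ~p2) <-> ~p3)))):
        ~(p1 & p5): β-rule — branch into ~p1  //  ~p5.
          branch 1.2.1 (add ~p1):
            ~(~p3 <-> (p5 & ((~p5 <-> ~p2) <-> ~p3))): β-rule — branch into ~p3, ~(p5 & ((~p5 <-> ~p2) <-> ~p3))  //  ~~p3, (p5 & ((~p5 <-> ~p2) <-> ~p3)).
              branch 1.2.1.1 (add ~p3, ~(p5 & ((~p5 <-> ~p2) <-> ~p3))):
                × closes — contains both p3 and ~p3.
              branch 1.2.1.2 (add ~~p3, (p5 & ((~p5 <-> ~p2) <-> ~p3))):
                (p5 & ((~p5 <-> ~p2) <-> ~p3)): α-rule — add p5, ((~p5 <-> ~p2) <-> ~p3).
                ((~p5 <-> ~p2) <-> ~p3): β-rule — branch into (~p5 <-> ~p2), ~p3  //  ~(~p5 <-> ~p2), ~~p3.
                  branch 1.2.1.2.1 (add (~p5 <-> ~p2), ~p3):
                    × closes — contains both p3 and ~p3.
                  branch 1.2.1.2.2 (add ~(~p5 <-> ~p2), ~~p3):
                    ~(~p5 <-> ~p2): β-rule — branch into ~p5, ~~p2  //  ~~p5, ~p2.
                      branch 1.2.1.2.2.1 (add ~p5, ~~p2):
                        × closes — contains both p5 and ~p5.
                      branch 1.2.1.2.2.2 (add ~~p5, ~p2):
                        ○ open, literals {p1=false, p2=false, p3=true, p5=true}.
          branch 1.2.2 (add ~p5):
            ~(~p3 <-> (p5 & ((~p5 <-> ~p2) <-> ~p3))): β-rule — branch into ~p3, ~(p5 & ((~p5 <-> ~p2) <-> ~p3))  //  ~~p3, (p5 & ((~p5 <-> ~p2) <-> ~p3)).
              branch 1.2.2.1 (add ~p3, ~(p5 & ((~p5 <-> ~p2) <-> ~p3))):
                × closes — contains both p3 and ~p3.
              branch 1.2.2.2 (add ~~p3, (p5 & ((~p5 <-> ~p2) <-> ~p3))):
                (p5 & ((~p5 <-> ~p2) <-> ~p3)): α-rule — add p5, ((~p5 <-> ~p2) <-> ~p3).
                × closes — contains both p5 and ~p5.
  branch 2 (add ~p3, ~((p1 & p5) <-> (~p3 <-> (p5 & ((~p5 <-> ~p2) <-> ~p3))))):
    ~((p1 & p5) <-> (~p3 <-> (p5 & ((~p5 <-> ~p2) <-> ~p3)))): β-rule — branch into (p1 & p5), ~(~p3 <-> (p5 & ((~p5 <-> ~p2) <-> ~p3)))  //  ~(p1 & p5), (~p3 <-> (p5 & ((~p5 <-> ~p2) <-> ~p3))).
      branch 2.1 (add (p1 & p5), ~(~p3 <-> (p5 & ((~p5 <-> ~p2) <-> ~p3)))):
        (p1 & p5): α-rule — add p1, p5.
        ~(~p3 <-> (p5 & ((~p5 <-> ~p2) <-> ~p3))): β-rule — branch into ~p3, ~(p5 & ((~p5 <-> ~p2) <-> ~p3))  //  ~~p3, (p5 & ((~p5 <-> ~p2) <-> ~p3)).
          branch 2.1.1 (add ~p3, ~(p5 & ((~p5 <-> ~p2) <-> ~p3))):
            ~(p5 & ((~p5 <-> ~p2) <-> ~p3)): β-rule — branch into ~p5  //  ~((~p5 <-> ~p2) <-> ~p3).
              branch 2.1.1.1 (add ~p5):
                × closes — contains both p5 and ~p5.
              branch 2.1.1.2 (add ~((~p5 <-> ~p2) <-> ~p3)):
                ~((~p5 <-> ~p2) <-> ~p3): β-rule — branch into (~p5 <-> ~p2), ~~p3  //  ~(~p5 <-> ~p2), ~p3.
                  branch 2.1.1.2.1 (add (~p5 <-> ~p2), ~~p3):
                    × closes — contains both p3 and ~p3.
                  branch 2.1.1.2.2 (add ~(~p5 <-> ~p2), ~p3):
                    ~(~p5 <-> ~p2): β-rule — branch into ~p5, ~~p2  //  ~~p5, ~p2.
                      branch 2.1.1.2.2.1 (add ~p5, ~~p2):
                        × closes — contains both p5 and ~p5.
                      branch 2.1.1.2.2.2 (add ~~p5, ~p2):
                        ○ open, literals {p1=true, p2=false, p3=false, p5=true}.
          branch 2.1.2 (add ~~p3, (p5 & ((~p5 <-> ~p2) <-> ~p3))):
            × closes — contains both p3 and ~p3.
      branch 2.2 (add ~(p1 & p5), (~p3 <-> (p5 & ((~p5 <-> ~p2) <-> ~p3)))):
        ~(p1 & p5): β-rule — branch into ~p1  //  ~p5.
          branch 2.2.1 (add ~p1):
            (~p3 <-> (p5 & ((~p5 <-> ~p2) <-> ~p3))): β-rule — branch into ~p3, (p5 & ((~p5 <-> ~p2) <-> ~p3))  //  ~~p3, ~(p5 & ((~p5 <-> ~p2) <-> ~p3)).
              branch 2.2.1.1 (add ~p3, (p5 & ((~p5 <-> ~p2) <-> ~p3))):
                (p5 & ((~p5 <-> ~p2) <-> ~p3)): α-rule — add p5, ((~p5 <-> ~p2) <-> ~p3).
                ((~p5 <-> ~p2) <-> ~p3): β-rule — branch into (~p5 <-> ~p2), ~p3  //  ~(~p5 <-> ~p2), ~~p3.
                  branch 2.2.1.1.1 (add (~p5 <-> ~p2), ~p3):
                    (~p5 <-> ~p2): β-rule — branch into ~p5, ~p2  //  ~~p5, ~~p2.
                      branch 2.2.1.1.1.1 (add ~p5, ~p2):
                        × closes — contains both p5 and ~p5.
                      branch 2.2.1.1.1.2 (add ~~p5, ~~p2):
                        ○ open, literals {p1=false, p2=true, p3=false, p5=true}.
                  branch 2.2.1.1.2 (add ~(~p5 <-> ~p2), ~~p3):
                    × closes — contains both p3 and ~p3.
              branch 2.2.1.2 (add ~~p3, ~(p5 & ((~p5 <-> ~p2) <-> ~p3))):
                × closes — contains both p3 and ~p3.
          branch 2.2.2 (add ~p5):
            (~p3 <-> (p5 & ((~p5 <-> ~p2) <-> ~p3))): β-rule — branch into ~p3, (p5 & ((~p5 <-> ~p2) <-> ~p3))  //  ~~p3, ~(p5 & ((~p5 <-> ~p2) <-> ~p3)).
              branch 2.2.2.1 (add ~p3, (p5 & ((~p5 <-> ~p2) <-> ~p3))):
                (p5 & ((~p5 <-> ~p2) <-> ~p3)): α-rule — add p5, ((~p5 <-> ~p2) <-> ~p3).
                × closes — contains both p5 and ~p5.
              branch 2.2.2.2 (add ~~p3, ~(p5 & ((~p5 <-> ~p2) <-> ~p3))):
                × closes — contains both p3 and ~p3.
18 branches closed, 4 open.
Each open branch fixes some atoms; the unmentioned ones are free. Counting distinct full assignments: branch {p1=true, p2=true, p3=true, p5=true} (p4) contributes 2 new; branch {p1=false, p2=false, p3=true, p5=true} (p4) contributes 2 new; branch {p1=true, p2=false, p3=false, p5=true} (p4) contributes 2 new; branch {p1=false, p2=true, p3=false, p5=true} (p4) contributes 2 new. Total: 8.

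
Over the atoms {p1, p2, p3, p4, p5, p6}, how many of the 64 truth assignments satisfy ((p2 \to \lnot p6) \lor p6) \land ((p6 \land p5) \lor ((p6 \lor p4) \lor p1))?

Initial set: {T (((p2 \to \lnot p6) \lor p6) \land ((p6 \land p5) \lor ((p6 \lor p4) \lor p1)))}.
T (((p2 \to \lnot p6) \lor p6) \land ((p6 \land p5) \lor ((p6 \lor p4) \lor p1))): α-rule — add T ((p2 \to \lnot p6) \lor p6), T ((p6 \land p5) \lor ((p6 \lor p4) \lor p1)).
T ((p2 \to \lnot p6) \lor p6): β-rule — branch into T (p2 \to \lnot p6)  //  T p6.
  branch 1 (add T (p2 \to \lnot p6)):
    T ((p6 \land p5) \lor ((p6 \lor p4) \lor p1)): β-rule — branch into T (p6 \land p5)  //  T ((p6 \lor p4) \lor p1).
      branch 1.1 (add T (p6 \land p5)):
        T (p6 \land p5): α-rule — add T p6, T p5.
        T (p2 \to \lnot p6): β-rule — branch into F p2  //  T \lnot p6.
          branch 1.1.1 (add F p2):
            ○ open, literals {p2=false, p5=true, p6=true}.
          branch 1.1.2 (add T \lnot p6):
            × closes — contains both p6 and \lnot p6.
      branch 1.2 (add T ((p6 \lor p4) \lor p1)):
        T (p2 \to \lnot p6): β-rule — branch into F p2  //  T \lnot p6.
          branch 1.2.1 (add F p2):
            T ((p6 \lor p4) \lor p1): β-rule — branch into T (p6 \lor p4)  //  T p1.
              branch 1.2.1.1 (add T (p6 \lor p4)):
                T (p6 \lor p4): β-rule — branch into T p6  //  T p4.
                  branch 1.2.1.1.1 (add T p6):
                    ○ open, literals {p2=false, p6=true}.
                  branch 1.2.1.1.2 (add T p4):
                    ○ open, literals {p2=false, p4=true}.
              branch 1.2.1.2 (add T p1):
                ○ open, literals {p1=true, p2=false}.
          branch 1.2.2 (add T \lnot p6):
            T ((p6 \lor p4) \lor p1): β-rule — branch into T (p6 \lor p4)  //  T p1.
              branch 1.2.2.1 (add T (p6 \lor p4)):
                T (p6 \lor p4): β-rule — branch into T p6  //  T p4.
                  branch 1.2.2.1.1 (add T p6):
                    × closes — contains both p6 and \lnot p6.
                  branch 1.2.2.1.2 (add T p4):
                    ○ open, literals {p4=true, p6=false}.
              branch 1.2.2.2 (add T p1):
                ○ open, literals {p1=true, p6=false}.
  branch 2 (add T p6):
    T ((p6 \land p5) \lor ((p6 \lor p4) \lor p1)): β-rule — branch into T (p6 \land p5)  //  T ((p6 \lor p4) \lor p1).
      branch 2.1 (add T (p6 \land p5)):
        T (p6 \land p5): α-rule — add T p6, T p5.
        ○ open, literals {p5=true, p6=true}.
      branch 2.2 (add T ((p6 \lor p4) \lor p1)):
        T ((p6 \lor p4) \lor p1): β-rule — branch into T (p6 \lor p4)  //  T p1.
          branch 2.2.1 (add T (p6 \lor p4)):
            T (p6 \lor p4): β-rule — branch into T p6  //  T p4.
              branch 2.2.1.1 (add T p6):
                ○ open, literals {p6=true}.
              branch 2.2.1.2 (add T p4):
                ○ open, literals {p4=true, p6=true}.
          branch 2.2.2 (add T p1):
            ○ open, literals {p1=true, p6=true}.
2 branches closed, 10 open.
Each open branch fixes some atoms; the unmentioned ones are free. Counting distinct full assignments: branch {p2=false, p5=true, p6=true} (p1, p3, p4) contributes 8 new; branch {p2=false, p6=true} (p1, p3, p4, p5) contributes 8 new; branch {p2=false, p4=true} (p1, p3, p5, p6) contributes 8 new; branch {p1=true, p2=false} (p3, p4, p5, p6) contributes 4 new; branch {p4=true, p6=false} (p1, p2, p3, p5) contributes 8 new; branch {p1=true, p6=false} (p2, p3, p4, p5) contributes 4 new; branch {p5=true, p6=true} (p1, p2, p3, p4) contributes 8 new; branch {p6=true} (p1, p2, p3, p4, p5) contributes 8 new; branch {p4=true, p6=true} (p1, p2, p3, p5) contributes 0 new; branch {p1=true, p6=true} (p2, p3, p4, p5) contributes 0 new. Total: 56.

56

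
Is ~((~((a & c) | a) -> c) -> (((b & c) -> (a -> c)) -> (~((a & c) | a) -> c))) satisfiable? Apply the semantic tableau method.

Unsatisfiable

Initial set: {~((~((a & c) | a) -> c) -> (((b & c) -> (a -> c)) -> (~((a & c) | a) -> c)))}.
~((~((a & c) | a) -> c) -> (((b & c) -> (a -> c)) -> (~((a & c) | a) -> c))): α-rule — add (~((a & c) | a) -> c), ~(((b & c) -> (a -> c)) -> (~((a & c) | a) -> c)).
~(((b & c) -> (a -> c)) -> (~((a & c) | a) -> c)): α-rule — add ((b & c) -> (a -> c)), ~(~((a & c) | a) -> c).
~(~((a & c) | a) -> c): α-rule — add ~((a & c) | a), ~c.
~((a & c) | a): α-rule — add ~(a & c), ~a.
(~((a & c) | a) -> c): β-rule — branch into ~~((a & c) | a)  //  c.
  branch 1 (add ~~((a & c) | a)):
    ((b & c) -> (a -> c)): β-rule — branch into ~(b & c)  //  (a -> c).
      branch 1.1 (add ~(b & c)):
        ~(a & c): β-rule — branch into ~a  //  ~c.
          branch 1.1.1 (add ~a):
            ~~((a & c) | a): β-rule — branch into (a & c)  //  a.
              branch 1.1.1.1 (add (a & c)):
                (a & c): α-rule — add a, c.
                × closes — contains both a and ~a.
              branch 1.1.1.2 (add a):
                × closes — contains both a and ~a.
          branch 1.1.2 (add ~c):
            ~~((a & c) | a): β-rule — branch into (a & c)  //  a.
              branch 1.1.2.1 (add (a & c)):
                (a & c): α-rule — add a, c.
                × closes — contains both a and ~a.
              branch 1.1.2.2 (add a):
                × closes — contains both a and ~a.
      branch 1.2 (add (a -> c)):
        ~(a & c): β-rule — branch into ~a  //  ~c.
          branch 1.2.1 (add ~a):
            ~~((a & c) | a): β-rule — branch into (a & c)  //  a.
              branch 1.2.1.1 (add (a & c)):
                (a & c): α-rule — add a, c.
                × closes — contains both a and ~a.
              branch 1.2.1.2 (add a):
                × closes — contains both a and ~a.
          branch 1.2.2 (add ~c):
            ~~((a & c) | a): β-rule — branch into (a & c)  //  a.
              branch 1.2.2.1 (add (a & c)):
                (a & c): α-rule — add a, c.
                × closes — contains both a and ~a.
              branch 1.2.2.2 (add a):
                × closes — contains both a and ~a.
  branch 2 (add c):
    × closes — contains both c and ~c.
All 9 branches close.
Every branch closed; the formula is unsatisfiable.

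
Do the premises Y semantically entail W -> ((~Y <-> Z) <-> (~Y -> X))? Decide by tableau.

Initial set: {Y; ~(W -> ((~Y <-> Z) <-> (~Y -> X)))}.
~(W -> ((~Y <-> Z) <-> (~Y -> X))): α-rule — add W, ~((~Y <-> Z) <-> (~Y -> X)).
~((~Y <-> Z) <-> (~Y -> X)): β-rule — branch into (~Y <-> Z), ~(~Y -> X)  //  ~(~Y <-> Z), (~Y -> X).
  branch 1 (add (~Y <-> Z), ~(~Y -> X)):
    ~(~Y -> X): α-rule — add ~Y, ~X.
    × closes — contains both Y and ~Y.
  branch 2 (add ~(~Y <-> Z), (~Y -> X)):
    ~(~Y <-> Z): β-rule — branch into ~Y, ~Z  //  ~~Y, Z.
      branch 2.1 (add ~Y, ~Z):
        × closes — contains both Y and ~Y.
      branch 2.2 (add ~~Y, Z):
        (~Y -> X): β-rule — branch into ~~Y  //  X.
          branch 2.2.1 (add ~~Y):
            ○ open, literals {W=T, Y=T, Z=T}.
          branch 2.2.2 (add X):
            ○ open, literals {W=T, X=T, Y=T, Z=T}.
2 branches closed, 2 open.
An open branch gives a countermodel: W=T, Y=T, Z=T (unmentioned atoms arbitrary); the premises hold there but the conclusion fails.

No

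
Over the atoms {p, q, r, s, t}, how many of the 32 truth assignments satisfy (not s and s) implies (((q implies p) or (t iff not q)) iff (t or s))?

Initial set: {((not s and s) implies (((q implies p) or (t iff not q)) iff (t or s)))}.
((not s and s) implies (((q implies p) or (t iff not q)) iff (t or s))): β-rule — branch into not (not s and s)  //  (((q implies p) or (t iff not q)) iff (t or s)).
  branch 1 (add not (not s and s)):
    not (not s and s): β-rule — branch into not not s  //  not s.
      branch 1.1 (add not not s):
        ○ open, literals {s=T}.
      branch 1.2 (add not s):
        ○ open, literals {s=F}.
  branch 2 (add (((q implies p) or (t iff not q)) iff (t or s))):
    (((q implies p) or (t iff not q)) iff (t or s)): β-rule — branch into ((q implies p) or (t iff not q)), (t or s)  //  not ((q implies p) or (t iff not q)), not (t or s).
      branch 2.1 (add ((q implies p) or (t iff not q)), (t or s)):
        ((q implies p) or (t iff not q)): β-rule — branch into (q implies p)  //  (t iff not q).
          branch 2.1.1 (add (q implies p)):
            (t or s): β-rule — branch into t  //  s.
              branch 2.1.1.1 (add t):
                (q implies p): β-rule — branch into not q  //  p.
                  branch 2.1.1.1.1 (add not q):
                    ○ open, literals {q=F, t=T}.
                  branch 2.1.1.1.2 (add p):
                    ○ open, literals {p=T, t=T}.
              branch 2.1.1.2 (add s):
                (q implies p): β-rule — branch into not q  //  p.
                  branch 2.1.1.2.1 (add not q):
                    ○ open, literals {q=F, s=T}.
                  branch 2.1.1.2.2 (add p):
                    ○ open, literals {p=T, s=T}.
          branch 2.1.2 (add (t iff not q)):
            (t or s): β-rule — branch into t  //  s.
              branch 2.1.2.1 (add t):
                (t iff not q): β-rule — branch into t, not q  //  not t, not not q.
                  branch 2.1.2.1.1 (add t, not q):
                    ○ open, literals {q=F, t=T}.
                  branch 2.1.2.1.2 (add not t, not not q):
                    × closes — contains both t and not t.
              branch 2.1.2.2 (add s):
                (t iff not q): β-rule — branch into t, not q  //  not t, not not q.
                  branch 2.1.2.2.1 (add t, not q):
                    ○ open, literals {q=F, s=T, t=T}.
                  branch 2.1.2.2.2 (add not t, not not q):
                    ○ open, literals {q=T, s=T, t=F}.
      branch 2.2 (add not ((q implies p) or (t iff not q)), not (t or s)):
        not ((q implies p) or (t iff not q)): α-rule — add not (q implies p), not (t iff not q).
        not (t or s): α-rule — add not t, not s.
        not (q implies p): α-rule — add q, not p.
        not (t iff not q): β-rule — branch into t, not not q  //  not t, not q.
          branch 2.2.1 (add t, not not q):
            × closes — contains both t and not t.
          branch 2.2.2 (add not t, not q):
            × closes — contains both q and not q.
3 branches closed, 9 open.
Each open branch fixes some atoms; the unmentioned ones are free. Counting distinct full assignments: branch {s=T} (p, q, r, t) contributes 16 new; branch {s=F} (p, q, r, t) contributes 16 new; branch {q=F, t=T} (p, r, s) contributes 0 new; branch {p=T, t=T} (q, r, s) contributes 0 new; branch {q=F, s=T} (p, r, t) contributes 0 new; branch {p=T, s=T} (q, r, t) contributes 0 new; branch {q=F, t=T} (p, r, s) contributes 0 new; branch {q=F, s=T, t=T} (p, r) contributes 0 new; branch {q=T, s=T, t=F} (p, r) contributes 0 new. Total: 32.

32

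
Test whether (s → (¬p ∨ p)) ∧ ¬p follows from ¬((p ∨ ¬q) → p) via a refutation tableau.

Initial set: {¬((p ∨ ¬q) → p); ¬((s → (¬p ∨ p)) ∧ ¬p)}.
¬((p ∨ ¬q) → p): α-rule — add (p ∨ ¬q), ¬p.
¬((s → (¬p ∨ p)) ∧ ¬p): β-rule — branch into ¬(s → (¬p ∨ p))  //  ¬¬p.
  branch 1 (add ¬(s → (¬p ∨ p))):
    ¬(s → (¬p ∨ p)): α-rule — add s, ¬(¬p ∨ p).
    ¬(¬p ∨ p): α-rule — add ¬¬p, ¬p.
    × closes — contains both p and ¬p.
  branch 2 (add ¬¬p):
    × closes — contains both p and ¬p.
All 2 branches close.
Every branch closed, so the premises entail the conclusion.

Yes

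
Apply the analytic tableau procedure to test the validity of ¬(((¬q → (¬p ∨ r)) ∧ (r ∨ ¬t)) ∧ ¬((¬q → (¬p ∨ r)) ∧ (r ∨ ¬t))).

Assume the negation and expand:
Initial set: {¬¬(((¬q → (¬p ∨ r)) ∧ (r ∨ ¬t)) ∧ ¬((¬q → (¬p ∨ r)) ∧ (r ∨ ¬t)))}.
¬¬(((¬q → (¬p ∨ r)) ∧ (r ∨ ¬t)) ∧ ¬((¬q → (¬p ∨ r)) ∧ (r ∨ ¬t))): α-rule — add ((¬q → (¬p ∨ r)) ∧ (r ∨ ¬t)), ¬((¬q → (¬p ∨ r)) ∧ (r ∨ ¬t)).
((¬q → (¬p ∨ r)) ∧ (r ∨ ¬t)): α-rule — add (¬q → (¬p ∨ r)), (r ∨ ¬t).
¬((¬q → (¬p ∨ r)) ∧ (r ∨ ¬t)): β-rule — branch into ¬(¬q → (¬p ∨ r))  //  ¬(r ∨ ¬t).
  branch 1 (add ¬(¬q → (¬p ∨ r))):
    ¬(¬q → (¬p ∨ r)): α-rule — add ¬q, ¬(¬p ∨ r).
    ¬(¬p ∨ r): α-rule — add ¬¬p, ¬r.
    (¬q → (¬p ∨ r)): β-rule — branch into ¬¬q  //  (¬p ∨ r).
      branch 1.1 (add ¬¬q):
        × closes — contains both q and ¬q.
      branch 1.2 (add (¬p ∨ r)):
        (r ∨ ¬t): β-rule — branch into r  //  ¬t.
          branch 1.2.1 (add r):
            × closes — contains both r and ¬r.
          branch 1.2.2 (add ¬t):
            (¬p ∨ r): β-rule — branch into ¬p  //  r.
              branch 1.2.2.1 (add ¬p):
                × closes — contains both p and ¬p.
              branch 1.2.2.2 (add r):
                × closes — contains both r and ¬r.
  branch 2 (add ¬(r ∨ ¬t)):
    ¬(r ∨ ¬t): α-rule — add ¬r, ¬¬t.
    (¬q → (¬p ∨ r)): β-rule — branch into ¬¬q  //  (¬p ∨ r).
      branch 2.1 (add ¬¬q):
        (r ∨ ¬t): β-rule — branch into r  //  ¬t.
          branch 2.1.1 (add r):
            × closes — contains both r and ¬r.
          branch 2.1.2 (add ¬t):
            × closes — contains both t and ¬t.
      branch 2.2 (add (¬p ∨ r)):
        (r ∨ ¬t): β-rule — branch into r  //  ¬t.
          branch 2.2.1 (add r):
            × closes — contains both r and ¬r.
          branch 2.2.2 (add ¬t):
            × closes — contains both t and ¬t.
All 8 branches close.
Every branch closed, so the negation is unsatisfiable and the formula is valid.

Valid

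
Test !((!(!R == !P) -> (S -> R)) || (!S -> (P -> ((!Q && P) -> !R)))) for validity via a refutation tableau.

Not valid

Assume the negation and expand:
Initial set: {!!((!(!R == !P) -> (S -> R)) || (!S -> (P -> ((!Q && P) -> !R))))}.
!!((!(!R == !P) -> (S -> R)) || (!S -> (P -> ((!Q && P) -> !R)))): β-rule — branch into (!(!R == !P) -> (S -> R))  //  (!S -> (P -> ((!Q && P) -> !R))).
  branch 1 (add (!(!R == !P) -> (S -> R))):
    (!(!R == !P) -> (S -> R)): β-rule — branch into !!(!R == !P)  //  (S -> R).
      branch 1.1 (add !!(!R == !P)):
        !!(!R == !P): β-rule — branch into !R, !P  //  !!R, !!P.
          branch 1.1.1 (add !R, !P):
            ○ open, literals {P=false, R=false}.
          branch 1.1.2 (add !!R, !!P):
            ○ open, literals {P=true, R=true}.
      branch 1.2 (add (S -> R)):
        (S -> R): β-rule — branch into !S  //  R.
          branch 1.2.1 (add !S):
            ○ open, literals {S=false}.
          branch 1.2.2 (add R):
            ○ open, literals {R=true}.
  branch 2 (add (!S -> (P -> ((!Q && P) -> !R)))):
    (!S -> (P -> ((!Q && P) -> !R))): β-rule — branch into !!S  //  (P -> ((!Q && P) -> !R)).
      branch 2.1 (add !!S):
        ○ open, literals {S=true}.
      branch 2.2 (add (P -> ((!Q && P) -> !R))):
        (P -> ((!Q && P) -> !R)): β-rule — branch into !P  //  ((!Q && P) -> !R).
          branch 2.2.1 (add !P):
            ○ open, literals {P=false}.
          branch 2.2.2 (add ((!Q && P) -> !R)):
            ((!Q && P) -> !R): β-rule — branch into !(!Q && P)  //  !R.
              branch 2.2.2.1 (add !(!Q && P)):
                !(!Q && P): β-rule — branch into !!Q  //  !P.
                  branch 2.2.2.1.1 (add !!Q):
                    ○ open, literals {Q=true}.
                  branch 2.2.2.1.2 (add !P):
                    ○ open, literals {P=false}.
              branch 2.2.2.2 (add !R):
                ○ open, literals {R=false}.
0 branches closed, 9 open.
An open branch gives a countermodel: P=false, R=false (unmentioned atoms arbitrary); under it the original formula is false.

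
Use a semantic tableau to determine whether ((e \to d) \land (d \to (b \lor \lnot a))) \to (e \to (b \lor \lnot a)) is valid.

Valid

Assume the negation and expand:
Initial set: {\lnot (((e \to d) \land (d \to (b \lor \lnot a))) \to (e \to (b \lor \lnot a)))}.
\lnot (((e \to d) \land (d \to (b \lor \lnot a))) \to (e \to (b \lor \lnot a))): α-rule — add ((e \to d) \land (d \to (b \lor \lnot a))), \lnot (e \to (b \lor \lnot a)).
((e \to d) \land (d \to (b \lor \lnot a))): α-rule — add (e \to d), (d \to (b \lor \lnot a)).
\lnot (e \to (b \lor \lnot a)): α-rule — add e, \lnot (b \lor \lnot a).
\lnot (b \lor \lnot a): α-rule — add \lnot b, \lnot \lnot a.
(e \to d): β-rule — branch into \lnot e  //  d.
  branch 1 (add \lnot e):
    × closes — contains both e and \lnot e.
  branch 2 (add d):
    (d \to (b \lor \lnot a)): β-rule — branch into \lnot d  //  (b \lor \lnot a).
      branch 2.1 (add \lnot d):
        × closes — contains both d and \lnot d.
      branch 2.2 (add (b \lor \lnot a)):
        (b \lor \lnot a): β-rule — branch into b  //  \lnot a.
          branch 2.2.1 (add b):
            × closes — contains both b and \lnot b.
          branch 2.2.2 (add \lnot a):
            × closes — contains both a and \lnot a.
All 4 branches close.
Every branch closed, so the negation is unsatisfiable and the formula is valid.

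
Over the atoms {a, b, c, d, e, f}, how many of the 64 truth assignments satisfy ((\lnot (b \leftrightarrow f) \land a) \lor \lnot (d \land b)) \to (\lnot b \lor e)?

54

Initial set: {(((\lnot (b \leftrightarrow f) \land a) \lor \lnot (d \land b)) \to (\lnot b \lor e))}.
(((\lnot (b \leftrightarrow f) \land a) \lor \lnot (d \land b)) \to (\lnot b \lor e)): β-rule — branch into \lnot ((\lnot (b \leftrightarrow f) \land a) \lor \lnot (d \land b))  //  (\lnot b \lor e).
  branch 1 (add \lnot ((\lnot (b \leftrightarrow f) \land a) \lor \lnot (d \land b))):
    \lnot ((\lnot (b \leftrightarrow f) \land a) \lor \lnot (d \land b)): α-rule — add \lnot (\lnot (b \leftrightarrow f) \land a), \lnot \lnot (d \land b).
    \lnot \lnot (d \land b): α-rule — add d, b.
    \lnot (\lnot (b \leftrightarrow f) \land a): β-rule — branch into \lnot \lnot (b \leftrightarrow f)  //  \lnot a.
      branch 1.1 (add \lnot \lnot (b \leftrightarrow f)):
        \lnot \lnot (b \leftrightarrow f): β-rule — branch into b, f  //  \lnot b, \lnot f.
          branch 1.1.1 (add b, f):
            ○ open, literals {b=T, d=T, f=T}.
          branch 1.1.2 (add \lnot b, \lnot f):
            × closes — contains both b and \lnot b.
      branch 1.2 (add \lnot a):
        ○ open, literals {a=F, b=T, d=T}.
  branch 2 (add (\lnot b \lor e)):
    (\lnot b \lor e): β-rule — branch into \lnot b  //  e.
      branch 2.1 (add \lnot b):
        ○ open, literals {b=F}.
      branch 2.2 (add e):
        ○ open, literals {e=T}.
1 branch closed, 4 open.
Each open branch fixes some atoms; the unmentioned ones are free. Counting distinct full assignments: branch {b=T, d=T, f=T} (a, c, e) contributes 8 new; branch {a=F, b=T, d=T} (c, e, f) contributes 4 new; branch {b=F} (a, c, d, e, f) contributes 32 new; branch {e=T} (a, b, c, d, f) contributes 10 new. Total: 54.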